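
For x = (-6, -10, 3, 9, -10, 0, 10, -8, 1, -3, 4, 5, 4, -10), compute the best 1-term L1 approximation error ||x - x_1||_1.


Sorted |x_i| descending: [10, 10, 10, 10, 9, 8, 6, 5, 4, 4, 3, 3, 1, 0]
Keep top 1: [10]
Tail entries: [10, 10, 10, 9, 8, 6, 5, 4, 4, 3, 3, 1, 0]
L1 error = sum of tail = 73.

73


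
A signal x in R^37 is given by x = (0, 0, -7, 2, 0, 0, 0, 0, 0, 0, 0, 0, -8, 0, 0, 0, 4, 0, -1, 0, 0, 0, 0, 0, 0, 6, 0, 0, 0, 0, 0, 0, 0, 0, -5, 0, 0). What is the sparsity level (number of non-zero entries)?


Non-zero positions: [2, 3, 12, 16, 18, 25, 34].
Sparsity = 7.

7


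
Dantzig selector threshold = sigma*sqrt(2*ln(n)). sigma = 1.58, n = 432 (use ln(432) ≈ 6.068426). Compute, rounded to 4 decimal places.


ln(432) ≈ 6.068426.
2*ln(n) ≈ 12.136852.
sqrt(2*ln(n)) ≈ sqrt(12.136852) ≈ 3.483799.
threshold ≈ 1.58*3.483799 = 5.50440242 ≈ 5.5044.

5.5044


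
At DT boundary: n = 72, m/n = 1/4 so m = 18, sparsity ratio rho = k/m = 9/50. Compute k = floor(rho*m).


m = 1/4*72 = 18.
rho = 9/50.
rho*m = 9/50*18 = 3.24.
k = floor(3.24) = 3.

3


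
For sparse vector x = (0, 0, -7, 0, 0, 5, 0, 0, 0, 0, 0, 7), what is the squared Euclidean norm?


Non-zero entries: [(2, -7), (5, 5), (11, 7)]
Squares: [49, 25, 49]
||x||_2^2 = sum = 123.

123


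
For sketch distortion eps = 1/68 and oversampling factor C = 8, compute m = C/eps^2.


1/eps = 68.
(1/eps)^2 = 4624.
m = 8*4624 = 36992.

36992


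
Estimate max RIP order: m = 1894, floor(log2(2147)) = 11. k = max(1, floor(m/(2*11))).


floor(log2(2147)) = 11.
2*11 = 22.
m/(2*floor(log2(n))) = 1894/22 ≈ 86.0909.
floor = 86.
k = max(1, 86) = 86.

86


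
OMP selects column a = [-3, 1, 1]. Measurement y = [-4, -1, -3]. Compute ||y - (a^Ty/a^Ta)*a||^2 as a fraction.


a^T a = 11.
a^T y = 8.
coeff = 8/11 = 8/11.
||r||^2 = 222/11.

222/11


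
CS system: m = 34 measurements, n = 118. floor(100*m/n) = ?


100*m/n = 100*34/118 ≈ 28.8136.
floor = 28.

28


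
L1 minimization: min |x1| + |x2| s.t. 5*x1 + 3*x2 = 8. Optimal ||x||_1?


Axis intercepts:
  x1 = 8/5, x2 = 0: L1 = 8/5
  x1 = 0, x2 = 8/3: L1 = 8/3
x* = (8/5, 0)
||x*||_1 = 8/5.

8/5


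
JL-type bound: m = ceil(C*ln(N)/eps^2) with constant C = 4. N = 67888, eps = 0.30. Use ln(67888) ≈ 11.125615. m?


ln(67888) ≈ 11.125615.
eps^2 = 0.30^2 = 0.09.
C*ln(N)/eps^2 ≈ 4*11.125615/0.09 ≈ 494.4718.
m = ceil(494.4718) = 495.

495


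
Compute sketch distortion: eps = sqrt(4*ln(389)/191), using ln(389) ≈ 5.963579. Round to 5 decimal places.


ln(389) ≈ 5.963579.
4*ln(N)/m ≈ 4*5.963579/191 ≈ 0.12489171.
eps = sqrt(0.12489171) ≈ 0.3534002 ≈ 0.35340.

0.35340


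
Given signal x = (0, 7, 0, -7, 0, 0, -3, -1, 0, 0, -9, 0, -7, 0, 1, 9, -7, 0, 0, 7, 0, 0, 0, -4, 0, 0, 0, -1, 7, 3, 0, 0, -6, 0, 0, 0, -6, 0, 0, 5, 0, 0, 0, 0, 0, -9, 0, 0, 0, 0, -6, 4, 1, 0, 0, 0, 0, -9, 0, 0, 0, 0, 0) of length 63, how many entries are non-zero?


Non-zero positions: [1, 3, 6, 7, 10, 12, 14, 15, 16, 19, 23, 27, 28, 29, 32, 36, 39, 45, 50, 51, 52, 57].
Sparsity = 22.

22


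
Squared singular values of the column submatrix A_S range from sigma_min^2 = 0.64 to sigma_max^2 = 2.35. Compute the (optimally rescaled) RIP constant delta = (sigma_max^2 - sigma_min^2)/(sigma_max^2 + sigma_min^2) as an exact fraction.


lambda_max - lambda_min = 2.35 - 0.64 = 1.71.
lambda_max + lambda_min = 2.35 + 0.64 = 2.99.
delta = 1.71/2.99 = 171/299.

171/299


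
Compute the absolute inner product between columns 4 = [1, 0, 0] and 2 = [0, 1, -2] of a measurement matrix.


Inner product: 1*0 + 0*1 + 0*-2
Products: [0, 0, 0]
Sum = 0.
|dot| = 0.

0


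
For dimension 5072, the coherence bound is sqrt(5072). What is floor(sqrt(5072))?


71^2 = 5041 <= 5072 < 5184 = 72^2, so 71 <= sqrt(5072) < 72.
floor(sqrt(5072)) = 71.

71


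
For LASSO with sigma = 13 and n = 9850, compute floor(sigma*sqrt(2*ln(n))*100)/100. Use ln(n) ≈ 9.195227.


ln(9850) ≈ 9.195227.
2*ln(n) ≈ 18.390454.
sqrt(2*ln(n)) ≈ sqrt(18.390454) ≈ 4.288409.
lambda ≈ 13*4.288409 = 55.749317.
floor(lambda*100)/100 = 55.74.

55.74


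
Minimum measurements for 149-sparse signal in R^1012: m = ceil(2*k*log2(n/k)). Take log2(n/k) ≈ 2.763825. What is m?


log2(n/k) = log2(1012/149) ≈ 2.763825.
2*k*log2(n/k) ≈ 2*149*2.763825 = 823.61985.
m = ceil(823.61985) = 824.

824


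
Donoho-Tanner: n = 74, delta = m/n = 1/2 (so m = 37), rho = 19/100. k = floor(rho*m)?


m = 1/2*74 = 37.
rho = 19/100.
rho*m = 19/100*37 = 7.03.
k = floor(7.03) = 7.

7


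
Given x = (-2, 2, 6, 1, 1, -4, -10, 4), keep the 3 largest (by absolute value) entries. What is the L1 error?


Sorted |x_i| descending: [10, 6, 4, 4, 2, 2, 1, 1]
Keep top 3: [10, 6, 4]
Tail entries: [4, 2, 2, 1, 1]
L1 error = sum of tail = 10.

10


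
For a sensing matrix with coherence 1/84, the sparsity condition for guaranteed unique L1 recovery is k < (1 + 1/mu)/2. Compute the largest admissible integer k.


1/mu = 84.
1 + 1/mu = 85.
(1 + 1/mu)/2 = 42.5 is not an integer, so k_max = floor(42.5) = 42.

42


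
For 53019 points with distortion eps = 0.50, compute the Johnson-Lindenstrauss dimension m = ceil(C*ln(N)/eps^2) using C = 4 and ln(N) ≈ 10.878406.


ln(53019) ≈ 10.878406.
eps^2 = 0.50^2 = 0.25.
C*ln(N)/eps^2 ≈ 4*10.878406/0.25 ≈ 174.0545.
m = ceil(174.0545) = 175.

175


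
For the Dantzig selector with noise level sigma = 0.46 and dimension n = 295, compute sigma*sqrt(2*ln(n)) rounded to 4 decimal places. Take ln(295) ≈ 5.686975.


ln(295) ≈ 5.686975.
2*ln(n) ≈ 11.37395.
sqrt(2*ln(n)) ≈ sqrt(11.37395) ≈ 3.372529.
threshold ≈ 0.46*3.372529 = 1.55136334 ≈ 1.5514.

1.5514


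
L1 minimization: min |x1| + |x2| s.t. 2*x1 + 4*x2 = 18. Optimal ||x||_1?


Axis intercepts:
  x1 = 9, x2 = 0: L1 = 9
  x1 = 0, x2 = 9/2: L1 = 9/2
x* = (0, 9/2)
||x*||_1 = 9/2.

9/2


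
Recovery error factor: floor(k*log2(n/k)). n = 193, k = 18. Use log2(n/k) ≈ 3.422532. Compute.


log2(n/k) = log2(193/18) ≈ 3.422532.
k*log2(n/k) ≈ 18*3.422532 = 61.605576.
floor(61.605576) = 61.

61


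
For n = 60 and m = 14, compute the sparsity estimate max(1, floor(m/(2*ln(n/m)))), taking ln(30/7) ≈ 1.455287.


n/m = 60/14 = 30/7.
ln(n/m) ≈ 1.455287.
2*ln(n/m) ≈ 2.910574.
m/(2*ln(n/m)) ≈ 14/2.910574 ≈ 4.81.
floor = 4.
k_max = max(1, 4) = 4.

4


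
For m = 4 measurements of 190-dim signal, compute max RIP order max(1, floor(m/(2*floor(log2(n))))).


floor(log2(190)) = 7.
2*7 = 14.
m/(2*floor(log2(n))) = 4/14 ≈ 0.2857.
floor = 0.
k = max(1, 0) = 1.

1


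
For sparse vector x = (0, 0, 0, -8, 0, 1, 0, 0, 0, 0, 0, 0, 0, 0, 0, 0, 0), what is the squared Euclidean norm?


Non-zero entries: [(3, -8), (5, 1)]
Squares: [64, 1]
||x||_2^2 = sum = 65.

65


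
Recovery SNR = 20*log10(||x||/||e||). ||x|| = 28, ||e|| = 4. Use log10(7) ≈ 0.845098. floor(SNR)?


||x||/||e|| = 28/4 = 7.
log10(7) ≈ 0.845098.
20*log10(||x||/||e||) ≈ 20*0.845098 = 16.90196.
floor(16.90196) = 16.

16


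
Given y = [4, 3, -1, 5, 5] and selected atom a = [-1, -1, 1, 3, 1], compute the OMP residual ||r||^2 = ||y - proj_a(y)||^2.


a^T a = 13.
a^T y = 12.
coeff = 12/13 = 12/13.
||r||^2 = 844/13.

844/13


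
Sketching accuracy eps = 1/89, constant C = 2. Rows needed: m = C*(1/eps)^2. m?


1/eps = 89.
(1/eps)^2 = 7921.
m = 2*7921 = 15842.

15842


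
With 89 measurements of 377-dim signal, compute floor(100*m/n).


100*m/n = 100*89/377 ≈ 23.6074.
floor = 23.

23


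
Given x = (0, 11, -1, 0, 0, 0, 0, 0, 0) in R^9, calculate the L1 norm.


Non-zero entries: [(1, 11), (2, -1)]
Absolute values: [11, 1]
||x||_1 = sum = 12.

12


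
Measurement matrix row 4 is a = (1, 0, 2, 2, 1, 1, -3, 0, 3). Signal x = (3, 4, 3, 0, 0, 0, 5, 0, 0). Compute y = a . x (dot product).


Non-zero terms: ['1*3', '0*4', '2*3', '-3*5']
Products: [3, 0, 6, -15]
y = sum = -6.

-6


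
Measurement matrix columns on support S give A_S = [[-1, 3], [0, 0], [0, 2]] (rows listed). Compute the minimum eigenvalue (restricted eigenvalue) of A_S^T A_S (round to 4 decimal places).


A_S^T A_S = [[1, -3], [-3, 13]].
trace = 14.
det = 4.
disc = trace^2 - 4*det = 196 - 4*4 = 180.
sqrt(180) ≈ 13.416408.
lam_min = (14 - sqrt(180))/2 ≈ (14 - 13.416408)/2 = 0.291796 ≈ 0.2918.

0.2918


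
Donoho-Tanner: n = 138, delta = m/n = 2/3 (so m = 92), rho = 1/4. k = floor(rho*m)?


m = 2/3*138 = 92.
rho = 1/4.
rho*m = 1/4*92 = 23.
k = floor(23) = 23.

23


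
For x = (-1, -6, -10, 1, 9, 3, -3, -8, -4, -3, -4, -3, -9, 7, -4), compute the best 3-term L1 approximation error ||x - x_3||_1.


Sorted |x_i| descending: [10, 9, 9, 8, 7, 6, 4, 4, 4, 3, 3, 3, 3, 1, 1]
Keep top 3: [10, 9, 9]
Tail entries: [8, 7, 6, 4, 4, 4, 3, 3, 3, 3, 1, 1]
L1 error = sum of tail = 47.

47


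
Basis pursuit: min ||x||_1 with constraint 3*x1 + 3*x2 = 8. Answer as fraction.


Axis intercepts:
  x1 = 8/3, x2 = 0: L1 = 8/3
  x1 = 0, x2 = 8/3: L1 = 8/3
x* = (8/3, 0)
||x*||_1 = 8/3.

8/3


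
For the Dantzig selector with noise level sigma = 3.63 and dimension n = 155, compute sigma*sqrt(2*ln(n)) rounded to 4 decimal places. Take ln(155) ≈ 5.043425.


ln(155) ≈ 5.043425.
2*ln(n) ≈ 10.08685.
sqrt(2*ln(n)) ≈ sqrt(10.08685) ≈ 3.17598.
threshold ≈ 3.63*3.17598 = 11.5288074 ≈ 11.5288.

11.5288


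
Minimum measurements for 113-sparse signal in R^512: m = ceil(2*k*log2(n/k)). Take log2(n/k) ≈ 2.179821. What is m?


log2(n/k) = log2(512/113) ≈ 2.179821.
2*k*log2(n/k) ≈ 2*113*2.179821 = 492.639546.
m = ceil(492.639546) = 493.

493


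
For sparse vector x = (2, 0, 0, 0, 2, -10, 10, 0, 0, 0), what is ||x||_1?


Non-zero entries: [(0, 2), (4, 2), (5, -10), (6, 10)]
Absolute values: [2, 2, 10, 10]
||x||_1 = sum = 24.

24


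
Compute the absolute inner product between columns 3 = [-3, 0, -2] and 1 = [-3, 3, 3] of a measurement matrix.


Inner product: -3*-3 + 0*3 + -2*3
Products: [9, 0, -6]
Sum = 3.
|dot| = 3.

3


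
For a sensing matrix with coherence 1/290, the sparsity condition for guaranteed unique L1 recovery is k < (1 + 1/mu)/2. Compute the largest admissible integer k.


1/mu = 290.
1 + 1/mu = 291.
(1 + 1/mu)/2 = 145.5 is not an integer, so k_max = floor(145.5) = 145.

145


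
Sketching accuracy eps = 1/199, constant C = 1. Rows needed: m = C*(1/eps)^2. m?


1/eps = 199.
(1/eps)^2 = 39601.
m = 1*39601 = 39601.

39601


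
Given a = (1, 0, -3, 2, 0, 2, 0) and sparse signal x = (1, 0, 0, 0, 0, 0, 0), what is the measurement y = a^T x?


Non-zero terms: ['1*1']
Products: [1]
y = sum = 1.

1


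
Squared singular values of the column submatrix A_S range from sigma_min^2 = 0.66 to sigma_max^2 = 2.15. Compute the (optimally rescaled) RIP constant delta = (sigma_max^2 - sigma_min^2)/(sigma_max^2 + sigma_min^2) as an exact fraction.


lambda_max - lambda_min = 2.15 - 0.66 = 1.49.
lambda_max + lambda_min = 2.15 + 0.66 = 2.81.
delta = 1.49/2.81 = 149/281.

149/281


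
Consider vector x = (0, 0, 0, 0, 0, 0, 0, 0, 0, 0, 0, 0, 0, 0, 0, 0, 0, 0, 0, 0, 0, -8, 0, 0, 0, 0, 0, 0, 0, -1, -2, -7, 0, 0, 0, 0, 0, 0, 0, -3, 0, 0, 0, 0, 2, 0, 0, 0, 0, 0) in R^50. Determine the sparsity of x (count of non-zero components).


Non-zero positions: [21, 29, 30, 31, 39, 44].
Sparsity = 6.

6


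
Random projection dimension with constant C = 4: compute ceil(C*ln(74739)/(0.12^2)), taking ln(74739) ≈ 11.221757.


ln(74739) ≈ 11.221757.
eps^2 = 0.12^2 = 0.0144.
C*ln(N)/eps^2 ≈ 4*11.221757/0.0144 ≈ 3117.1547.
m = ceil(3117.1547) = 3118.

3118


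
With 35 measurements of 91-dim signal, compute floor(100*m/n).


100*m/n = 100*35/91 ≈ 38.4615.
floor = 38.

38


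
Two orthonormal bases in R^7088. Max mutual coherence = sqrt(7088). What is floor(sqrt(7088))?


84^2 = 7056 <= 7088 < 7225 = 85^2, so 84 <= sqrt(7088) < 85.
floor(sqrt(7088)) = 84.

84


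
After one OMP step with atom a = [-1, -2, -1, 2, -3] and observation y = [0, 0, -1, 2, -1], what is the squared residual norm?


a^T a = 19.
a^T y = 8.
coeff = 8/19 = 8/19.
||r||^2 = 50/19.

50/19


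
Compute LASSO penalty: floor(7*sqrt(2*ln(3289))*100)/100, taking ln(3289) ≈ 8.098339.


ln(3289) ≈ 8.098339.
2*ln(n) ≈ 16.196678.
sqrt(2*ln(n)) ≈ sqrt(16.196678) ≈ 4.02451.
lambda ≈ 7*4.02451 = 28.17157.
floor(lambda*100)/100 = 28.17.

28.17


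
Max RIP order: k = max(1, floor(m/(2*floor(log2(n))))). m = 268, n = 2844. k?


floor(log2(2844)) = 11.
2*11 = 22.
m/(2*floor(log2(n))) = 268/22 ≈ 12.1818.
floor = 12.
k = max(1, 12) = 12.

12


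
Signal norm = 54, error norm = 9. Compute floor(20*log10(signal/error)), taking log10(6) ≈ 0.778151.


||x||/||e|| = 54/9 = 6.
log10(6) ≈ 0.778151.
20*log10(||x||/||e||) ≈ 20*0.778151 = 15.56302.
floor(15.56302) = 15.

15


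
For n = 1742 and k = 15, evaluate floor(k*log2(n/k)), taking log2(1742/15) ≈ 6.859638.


log2(n/k) = log2(1742/15) ≈ 6.859638.
k*log2(n/k) ≈ 15*6.859638 = 102.89457.
floor(102.89457) = 102.

102


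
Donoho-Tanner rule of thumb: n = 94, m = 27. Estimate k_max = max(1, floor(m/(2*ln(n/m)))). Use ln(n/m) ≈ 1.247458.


n/m = 94/27.
ln(n/m) ≈ 1.247458.
2*ln(n/m) ≈ 2.494916.
m/(2*ln(n/m)) ≈ 27/2.494916 ≈ 10.822.
floor = 10.
k_max = max(1, 10) = 10.

10


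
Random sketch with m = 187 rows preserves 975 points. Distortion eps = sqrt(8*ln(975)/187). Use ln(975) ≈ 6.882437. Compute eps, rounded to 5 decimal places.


ln(975) ≈ 6.882437.
8*ln(N)/m ≈ 8*6.882437/187 ≈ 0.29443581.
eps = sqrt(0.29443581) ≈ 0.5426194 ≈ 0.54262.

0.54262


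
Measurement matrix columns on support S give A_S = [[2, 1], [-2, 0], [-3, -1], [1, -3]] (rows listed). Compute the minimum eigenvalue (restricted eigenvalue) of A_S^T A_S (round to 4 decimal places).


A_S^T A_S = [[18, 2], [2, 11]].
trace = 29.
det = 194.
disc = trace^2 - 4*det = 841 - 4*194 = 65.
sqrt(65) ≈ 8.062258.
lam_min = (29 - sqrt(65))/2 ≈ (29 - 8.062258)/2 = 10.468871 ≈ 10.4689.

10.4689


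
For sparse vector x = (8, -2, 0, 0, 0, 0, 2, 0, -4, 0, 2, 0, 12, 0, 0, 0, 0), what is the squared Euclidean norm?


Non-zero entries: [(0, 8), (1, -2), (6, 2), (8, -4), (10, 2), (12, 12)]
Squares: [64, 4, 4, 16, 4, 144]
||x||_2^2 = sum = 236.

236


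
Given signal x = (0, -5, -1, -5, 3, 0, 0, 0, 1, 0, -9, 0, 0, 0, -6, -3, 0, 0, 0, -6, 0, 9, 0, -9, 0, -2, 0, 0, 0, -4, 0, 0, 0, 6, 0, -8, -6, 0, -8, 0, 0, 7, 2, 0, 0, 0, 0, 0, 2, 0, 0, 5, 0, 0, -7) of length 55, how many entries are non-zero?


Non-zero positions: [1, 2, 3, 4, 8, 10, 14, 15, 19, 21, 23, 25, 29, 33, 35, 36, 38, 41, 42, 48, 51, 54].
Sparsity = 22.

22


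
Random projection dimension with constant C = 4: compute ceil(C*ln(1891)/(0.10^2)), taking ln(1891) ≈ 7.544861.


ln(1891) ≈ 7.544861.
eps^2 = 0.10^2 = 0.01.
C*ln(N)/eps^2 ≈ 4*7.544861/0.01 ≈ 3017.9444.
m = ceil(3017.9444) = 3018.

3018


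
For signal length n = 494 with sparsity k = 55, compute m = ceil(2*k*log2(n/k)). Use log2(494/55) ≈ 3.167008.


log2(n/k) = log2(494/55) ≈ 3.167008.
2*k*log2(n/k) ≈ 2*55*3.167008 = 348.37088.
m = ceil(348.37088) = 349.

349


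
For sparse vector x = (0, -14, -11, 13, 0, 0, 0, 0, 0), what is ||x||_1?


Non-zero entries: [(1, -14), (2, -11), (3, 13)]
Absolute values: [14, 11, 13]
||x||_1 = sum = 38.

38


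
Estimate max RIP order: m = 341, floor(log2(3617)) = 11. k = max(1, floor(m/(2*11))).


floor(log2(3617)) = 11.
2*11 = 22.
m/(2*floor(log2(n))) = 341/22 ≈ 15.5.
floor = 15.
k = max(1, 15) = 15.

15


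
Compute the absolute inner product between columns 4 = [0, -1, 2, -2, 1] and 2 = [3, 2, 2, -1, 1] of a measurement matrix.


Inner product: 0*3 + -1*2 + 2*2 + -2*-1 + 1*1
Products: [0, -2, 4, 2, 1]
Sum = 5.
|dot| = 5.

5


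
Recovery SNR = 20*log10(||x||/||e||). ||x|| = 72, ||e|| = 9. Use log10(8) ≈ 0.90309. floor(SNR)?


||x||/||e|| = 72/9 = 8.
log10(8) ≈ 0.90309.
20*log10(||x||/||e||) ≈ 20*0.90309 = 18.0618.
floor(18.0618) = 18.

18


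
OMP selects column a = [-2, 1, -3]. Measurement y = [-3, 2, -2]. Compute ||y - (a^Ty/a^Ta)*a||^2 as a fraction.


a^T a = 14.
a^T y = 14.
coeff = 14/14 = 1.
||r||^2 = 3.

3


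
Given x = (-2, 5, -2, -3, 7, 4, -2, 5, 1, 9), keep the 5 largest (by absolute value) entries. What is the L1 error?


Sorted |x_i| descending: [9, 7, 5, 5, 4, 3, 2, 2, 2, 1]
Keep top 5: [9, 7, 5, 5, 4]
Tail entries: [3, 2, 2, 2, 1]
L1 error = sum of tail = 10.

10


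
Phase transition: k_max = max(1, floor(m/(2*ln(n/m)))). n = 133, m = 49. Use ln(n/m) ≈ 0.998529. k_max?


n/m = 133/49 = 19/7.
ln(n/m) ≈ 0.998529.
2*ln(n/m) ≈ 1.997058.
m/(2*ln(n/m)) ≈ 49/1.997058 ≈ 24.5361.
floor = 24.
k_max = max(1, 24) = 24.

24


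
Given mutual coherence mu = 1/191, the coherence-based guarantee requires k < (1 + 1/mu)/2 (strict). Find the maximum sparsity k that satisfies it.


1/mu = 191.
1 + 1/mu = 192.
(1 + 1/mu)/2 = 96 is an integer and the inequality is strict, so k_max = 96 - 1 = 95.

95


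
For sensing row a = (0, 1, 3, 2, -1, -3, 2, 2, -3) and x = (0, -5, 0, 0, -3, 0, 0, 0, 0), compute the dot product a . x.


Non-zero terms: ['1*-5', '-1*-3']
Products: [-5, 3]
y = sum = -2.

-2


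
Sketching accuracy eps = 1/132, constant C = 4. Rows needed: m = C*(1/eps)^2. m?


1/eps = 132.
(1/eps)^2 = 17424.
m = 4*17424 = 69696.

69696


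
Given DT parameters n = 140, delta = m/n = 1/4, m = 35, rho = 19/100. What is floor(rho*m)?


m = 1/4*140 = 35.
rho = 19/100.
rho*m = 19/100*35 = 6.65.
k = floor(6.65) = 6.

6


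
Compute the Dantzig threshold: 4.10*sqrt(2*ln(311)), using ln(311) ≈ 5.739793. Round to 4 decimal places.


ln(311) ≈ 5.739793.
2*ln(n) ≈ 11.479586.
sqrt(2*ln(n)) ≈ sqrt(11.479586) ≈ 3.388154.
threshold ≈ 4.10*3.388154 = 13.8914314 ≈ 13.8914.

13.8914


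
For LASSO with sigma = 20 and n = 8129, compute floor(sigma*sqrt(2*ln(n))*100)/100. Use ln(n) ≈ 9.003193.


ln(8129) ≈ 9.003193.
2*ln(n) ≈ 18.006386.
sqrt(2*ln(n)) ≈ sqrt(18.006386) ≈ 4.243393.
lambda ≈ 20*4.243393 = 84.86786.
floor(lambda*100)/100 = 84.86.

84.86


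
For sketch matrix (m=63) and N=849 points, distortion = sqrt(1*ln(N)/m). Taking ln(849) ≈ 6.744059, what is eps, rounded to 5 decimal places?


ln(849) ≈ 6.744059.
1*ln(N)/m ≈ 1*6.744059/63 ≈ 0.10704856.
eps = sqrt(0.10704856) ≈ 0.3271828 ≈ 0.32718.

0.32718


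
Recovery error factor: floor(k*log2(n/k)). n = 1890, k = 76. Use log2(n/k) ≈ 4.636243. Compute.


log2(n/k) = log2(1890/76) ≈ 4.636243.
k*log2(n/k) ≈ 76*4.636243 = 352.354468.
floor(352.354468) = 352.

352


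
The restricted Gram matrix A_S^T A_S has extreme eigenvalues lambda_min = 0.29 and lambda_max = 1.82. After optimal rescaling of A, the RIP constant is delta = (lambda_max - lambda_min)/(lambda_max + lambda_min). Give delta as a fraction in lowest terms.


lambda_max - lambda_min = 1.82 - 0.29 = 1.53.
lambda_max + lambda_min = 1.82 + 0.29 = 2.11.
delta = 1.53/2.11 = 153/211.

153/211


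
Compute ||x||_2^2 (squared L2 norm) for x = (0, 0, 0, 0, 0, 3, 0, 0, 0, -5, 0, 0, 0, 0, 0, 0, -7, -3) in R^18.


Non-zero entries: [(5, 3), (9, -5), (16, -7), (17, -3)]
Squares: [9, 25, 49, 9]
||x||_2^2 = sum = 92.

92


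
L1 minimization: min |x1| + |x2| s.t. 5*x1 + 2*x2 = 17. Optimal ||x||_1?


Axis intercepts:
  x1 = 17/5, x2 = 0: L1 = 17/5
  x1 = 0, x2 = 17/2: L1 = 17/2
x* = (17/5, 0)
||x*||_1 = 17/5.

17/5


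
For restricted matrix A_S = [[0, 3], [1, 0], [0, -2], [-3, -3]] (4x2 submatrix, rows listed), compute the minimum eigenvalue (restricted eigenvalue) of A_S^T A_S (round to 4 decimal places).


A_S^T A_S = [[10, 9], [9, 22]].
trace = 32.
det = 139.
disc = trace^2 - 4*det = 1024 - 4*139 = 468.
sqrt(468) ≈ 21.633308.
lam_min = (32 - sqrt(468))/2 ≈ (32 - 21.633308)/2 = 5.183346 ≈ 5.1833.

5.1833


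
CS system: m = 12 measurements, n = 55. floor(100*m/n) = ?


100*m/n = 100*12/55 ≈ 21.8182.
floor = 21.

21


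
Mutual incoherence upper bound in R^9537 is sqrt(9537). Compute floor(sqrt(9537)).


97^2 = 9409 <= 9537 < 9604 = 98^2, so 97 <= sqrt(9537) < 98.
floor(sqrt(9537)) = 97.

97


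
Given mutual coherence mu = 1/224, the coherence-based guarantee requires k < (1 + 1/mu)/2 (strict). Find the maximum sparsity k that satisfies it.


1/mu = 224.
1 + 1/mu = 225.
(1 + 1/mu)/2 = 112.5 is not an integer, so k_max = floor(112.5) = 112.

112


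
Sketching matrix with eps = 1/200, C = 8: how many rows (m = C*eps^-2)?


1/eps = 200.
(1/eps)^2 = 40000.
m = 8*40000 = 320000.

320000


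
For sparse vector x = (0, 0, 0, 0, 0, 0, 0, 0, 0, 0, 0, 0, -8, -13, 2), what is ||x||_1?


Non-zero entries: [(12, -8), (13, -13), (14, 2)]
Absolute values: [8, 13, 2]
||x||_1 = sum = 23.

23


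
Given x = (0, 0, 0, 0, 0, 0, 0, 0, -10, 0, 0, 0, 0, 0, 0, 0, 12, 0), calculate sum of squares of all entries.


Non-zero entries: [(8, -10), (16, 12)]
Squares: [100, 144]
||x||_2^2 = sum = 244.

244


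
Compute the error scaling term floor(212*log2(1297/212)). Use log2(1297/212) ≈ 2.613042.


log2(n/k) = log2(1297/212) ≈ 2.613042.
k*log2(n/k) ≈ 212*2.613042 = 553.964904.
floor(553.964904) = 553.

553


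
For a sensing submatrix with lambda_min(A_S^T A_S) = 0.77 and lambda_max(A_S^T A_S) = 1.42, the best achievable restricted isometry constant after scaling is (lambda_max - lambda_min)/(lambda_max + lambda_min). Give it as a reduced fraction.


lambda_max - lambda_min = 1.42 - 0.77 = 0.65.
lambda_max + lambda_min = 1.42 + 0.77 = 2.19.
delta = 0.65/2.19 = 65/219.

65/219


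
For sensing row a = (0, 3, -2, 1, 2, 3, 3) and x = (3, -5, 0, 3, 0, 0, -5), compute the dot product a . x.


Non-zero terms: ['0*3', '3*-5', '1*3', '3*-5']
Products: [0, -15, 3, -15]
y = sum = -27.

-27


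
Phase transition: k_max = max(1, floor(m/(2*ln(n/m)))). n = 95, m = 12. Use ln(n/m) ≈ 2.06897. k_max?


n/m = 95/12.
ln(n/m) ≈ 2.06897.
2*ln(n/m) ≈ 4.13794.
m/(2*ln(n/m)) ≈ 12/4.13794 ≈ 2.9.
floor = 2.
k_max = max(1, 2) = 2.

2


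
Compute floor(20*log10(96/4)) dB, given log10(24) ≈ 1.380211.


||x||/||e|| = 96/4 = 24.
log10(24) ≈ 1.380211.
20*log10(||x||/||e||) ≈ 20*1.380211 = 27.60422.
floor(27.60422) = 27.

27


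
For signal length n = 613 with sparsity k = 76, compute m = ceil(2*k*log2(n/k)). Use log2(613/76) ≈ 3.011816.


log2(n/k) = log2(613/76) ≈ 3.011816.
2*k*log2(n/k) ≈ 2*76*3.011816 = 457.796032.
m = ceil(457.796032) = 458.

458


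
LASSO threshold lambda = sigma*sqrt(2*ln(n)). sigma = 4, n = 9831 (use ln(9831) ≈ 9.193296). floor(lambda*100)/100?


ln(9831) ≈ 9.193296.
2*ln(n) ≈ 18.386592.
sqrt(2*ln(n)) ≈ sqrt(18.386592) ≈ 4.287959.
lambda ≈ 4*4.287959 = 17.151836.
floor(lambda*100)/100 = 17.15.

17.15


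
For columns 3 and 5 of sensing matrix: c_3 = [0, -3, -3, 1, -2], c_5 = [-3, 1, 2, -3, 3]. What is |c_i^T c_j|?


Inner product: 0*-3 + -3*1 + -3*2 + 1*-3 + -2*3
Products: [0, -3, -6, -3, -6]
Sum = -18.
|dot| = 18.

18


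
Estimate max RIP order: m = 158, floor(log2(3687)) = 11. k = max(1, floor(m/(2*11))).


floor(log2(3687)) = 11.
2*11 = 22.
m/(2*floor(log2(n))) = 158/22 ≈ 7.1818.
floor = 7.
k = max(1, 7) = 7.

7


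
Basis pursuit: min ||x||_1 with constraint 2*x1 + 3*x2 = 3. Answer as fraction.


Axis intercepts:
  x1 = 3/2, x2 = 0: L1 = 3/2
  x1 = 0, x2 = 1: L1 = 1
x* = (0, 1)
||x*||_1 = 1.

1


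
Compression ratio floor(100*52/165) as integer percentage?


100*m/n = 100*52/165 ≈ 31.5152.
floor = 31.

31


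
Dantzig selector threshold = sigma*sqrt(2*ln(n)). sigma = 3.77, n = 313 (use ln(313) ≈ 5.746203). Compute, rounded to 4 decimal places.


ln(313) ≈ 5.746203.
2*ln(n) ≈ 11.492406.
sqrt(2*ln(n)) ≈ sqrt(11.492406) ≈ 3.390045.
threshold ≈ 3.77*3.390045 = 12.78046965 ≈ 12.7805.

12.7805


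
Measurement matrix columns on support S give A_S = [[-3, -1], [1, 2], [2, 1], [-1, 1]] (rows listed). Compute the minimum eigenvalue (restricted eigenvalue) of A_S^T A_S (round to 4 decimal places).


A_S^T A_S = [[15, 6], [6, 7]].
trace = 22.
det = 69.
disc = trace^2 - 4*det = 484 - 4*69 = 208.
sqrt(208) ≈ 14.422205.
lam_min = (22 - sqrt(208))/2 ≈ (22 - 14.422205)/2 = 3.7888975 ≈ 3.7889.

3.7889


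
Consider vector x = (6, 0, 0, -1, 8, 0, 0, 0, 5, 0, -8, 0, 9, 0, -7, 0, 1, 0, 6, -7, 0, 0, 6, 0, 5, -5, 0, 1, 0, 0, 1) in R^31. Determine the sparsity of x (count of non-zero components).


Non-zero positions: [0, 3, 4, 8, 10, 12, 14, 16, 18, 19, 22, 24, 25, 27, 30].
Sparsity = 15.

15


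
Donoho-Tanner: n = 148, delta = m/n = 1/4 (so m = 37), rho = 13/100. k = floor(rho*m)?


m = 1/4*148 = 37.
rho = 13/100.
rho*m = 13/100*37 = 4.81.
k = floor(4.81) = 4.

4


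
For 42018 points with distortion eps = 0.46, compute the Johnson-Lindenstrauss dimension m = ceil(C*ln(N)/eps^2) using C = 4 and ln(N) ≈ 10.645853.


ln(42018) ≈ 10.645853.
eps^2 = 0.46^2 = 0.2116.
C*ln(N)/eps^2 ≈ 4*10.645853/0.2116 ≈ 201.2449.
m = ceil(201.2449) = 202.

202


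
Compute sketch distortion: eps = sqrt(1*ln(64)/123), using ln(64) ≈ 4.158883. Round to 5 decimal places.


ln(64) ≈ 4.158883.
1*ln(N)/m ≈ 1*4.158883/123 ≈ 0.03381206.
eps = sqrt(0.03381206) ≈ 0.1838806 ≈ 0.18388.

0.18388


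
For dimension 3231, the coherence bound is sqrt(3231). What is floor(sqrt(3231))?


56^2 = 3136 <= 3231 < 3249 = 57^2, so 56 <= sqrt(3231) < 57.
floor(sqrt(3231)) = 56.

56


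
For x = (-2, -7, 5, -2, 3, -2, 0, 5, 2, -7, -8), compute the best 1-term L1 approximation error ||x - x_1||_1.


Sorted |x_i| descending: [8, 7, 7, 5, 5, 3, 2, 2, 2, 2, 0]
Keep top 1: [8]
Tail entries: [7, 7, 5, 5, 3, 2, 2, 2, 2, 0]
L1 error = sum of tail = 35.

35


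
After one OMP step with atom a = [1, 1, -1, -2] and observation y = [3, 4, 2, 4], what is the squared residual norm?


a^T a = 7.
a^T y = -3.
coeff = -3/7 = -3/7.
||r||^2 = 306/7.

306/7


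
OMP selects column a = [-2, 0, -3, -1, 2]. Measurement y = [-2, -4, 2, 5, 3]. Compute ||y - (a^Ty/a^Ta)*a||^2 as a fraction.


a^T a = 18.
a^T y = -1.
coeff = -1/18 = -1/18.
||r||^2 = 1043/18.

1043/18


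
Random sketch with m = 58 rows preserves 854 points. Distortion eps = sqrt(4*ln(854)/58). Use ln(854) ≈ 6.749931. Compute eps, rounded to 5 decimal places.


ln(854) ≈ 6.749931.
4*ln(N)/m ≈ 4*6.749931/58 ≈ 0.46551248.
eps = sqrt(0.46551248) ≈ 0.6822847 ≈ 0.68228.

0.68228


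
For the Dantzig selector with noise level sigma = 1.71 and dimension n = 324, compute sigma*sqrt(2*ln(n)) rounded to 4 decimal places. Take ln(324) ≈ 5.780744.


ln(324) ≈ 5.780744.
2*ln(n) ≈ 11.561488.
sqrt(2*ln(n)) ≈ sqrt(11.561488) ≈ 3.400219.
threshold ≈ 1.71*3.400219 = 5.81437449 ≈ 5.8144.

5.8144


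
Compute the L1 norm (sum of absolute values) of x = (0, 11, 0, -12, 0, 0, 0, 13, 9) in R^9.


Non-zero entries: [(1, 11), (3, -12), (7, 13), (8, 9)]
Absolute values: [11, 12, 13, 9]
||x||_1 = sum = 45.

45


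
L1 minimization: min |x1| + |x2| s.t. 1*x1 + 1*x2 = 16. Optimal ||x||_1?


Axis intercepts:
  x1 = 16, x2 = 0: L1 = 16
  x1 = 0, x2 = 16: L1 = 16
x* = (16, 0)
||x*||_1 = 16.

16


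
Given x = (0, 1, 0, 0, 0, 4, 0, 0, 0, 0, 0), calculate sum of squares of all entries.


Non-zero entries: [(1, 1), (5, 4)]
Squares: [1, 16]
||x||_2^2 = sum = 17.

17


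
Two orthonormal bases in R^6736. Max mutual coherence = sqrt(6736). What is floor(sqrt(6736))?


82^2 = 6724 <= 6736 < 6889 = 83^2, so 82 <= sqrt(6736) < 83.
floor(sqrt(6736)) = 82.

82


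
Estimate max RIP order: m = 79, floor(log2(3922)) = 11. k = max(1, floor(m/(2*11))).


floor(log2(3922)) = 11.
2*11 = 22.
m/(2*floor(log2(n))) = 79/22 ≈ 3.5909.
floor = 3.
k = max(1, 3) = 3.

3


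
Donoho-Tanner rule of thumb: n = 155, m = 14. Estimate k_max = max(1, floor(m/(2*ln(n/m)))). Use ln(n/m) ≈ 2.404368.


n/m = 155/14.
ln(n/m) ≈ 2.404368.
2*ln(n/m) ≈ 4.808736.
m/(2*ln(n/m)) ≈ 14/4.808736 ≈ 2.9114.
floor = 2.
k_max = max(1, 2) = 2.

2


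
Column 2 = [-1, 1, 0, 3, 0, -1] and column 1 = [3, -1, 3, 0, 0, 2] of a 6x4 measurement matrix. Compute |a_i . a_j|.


Inner product: -1*3 + 1*-1 + 0*3 + 3*0 + 0*0 + -1*2
Products: [-3, -1, 0, 0, 0, -2]
Sum = -6.
|dot| = 6.

6


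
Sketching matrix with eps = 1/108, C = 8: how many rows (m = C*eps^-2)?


1/eps = 108.
(1/eps)^2 = 11664.
m = 8*11664 = 93312.

93312


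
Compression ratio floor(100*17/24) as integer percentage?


100*m/n = 100*17/24 ≈ 70.8333.
floor = 70.

70


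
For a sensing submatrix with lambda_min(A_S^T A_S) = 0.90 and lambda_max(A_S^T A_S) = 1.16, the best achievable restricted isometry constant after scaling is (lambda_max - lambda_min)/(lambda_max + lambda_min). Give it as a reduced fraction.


lambda_max - lambda_min = 1.16 - 0.90 = 0.26.
lambda_max + lambda_min = 1.16 + 0.90 = 2.06.
delta = 0.26/2.06 = 26/206 = 13/103.

13/103


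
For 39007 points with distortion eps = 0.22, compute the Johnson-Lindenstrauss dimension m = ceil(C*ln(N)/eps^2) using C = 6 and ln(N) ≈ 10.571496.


ln(39007) ≈ 10.571496.
eps^2 = 0.22^2 = 0.0484.
C*ln(N)/eps^2 ≈ 6*10.571496/0.0484 ≈ 1310.516.
m = ceil(1310.516) = 1311.

1311


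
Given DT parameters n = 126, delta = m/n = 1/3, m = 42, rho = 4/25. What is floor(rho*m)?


m = 1/3*126 = 42.
rho = 4/25.
rho*m = 4/25*42 = 6.72.
k = floor(6.72) = 6.

6


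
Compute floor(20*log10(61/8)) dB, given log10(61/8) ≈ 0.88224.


||x||/||e|| = 61/8.
log10(61/8) ≈ 0.88224.
20*log10(||x||/||e||) ≈ 20*0.88224 = 17.6448.
floor(17.6448) = 17.

17


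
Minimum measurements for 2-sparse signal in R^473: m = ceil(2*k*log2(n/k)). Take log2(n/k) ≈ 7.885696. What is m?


log2(n/k) = log2(473/2) ≈ 7.885696.
2*k*log2(n/k) ≈ 2*2*7.885696 = 31.542784.
m = ceil(31.542784) = 32.

32


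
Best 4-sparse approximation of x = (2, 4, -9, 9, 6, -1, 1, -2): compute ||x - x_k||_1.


Sorted |x_i| descending: [9, 9, 6, 4, 2, 2, 1, 1]
Keep top 4: [9, 9, 6, 4]
Tail entries: [2, 2, 1, 1]
L1 error = sum of tail = 6.

6


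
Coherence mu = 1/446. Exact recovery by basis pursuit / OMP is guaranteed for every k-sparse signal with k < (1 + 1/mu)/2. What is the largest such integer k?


1/mu = 446.
1 + 1/mu = 447.
(1 + 1/mu)/2 = 223.5 is not an integer, so k_max = floor(223.5) = 223.

223


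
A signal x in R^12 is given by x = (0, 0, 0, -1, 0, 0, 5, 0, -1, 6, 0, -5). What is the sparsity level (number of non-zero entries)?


Non-zero positions: [3, 6, 8, 9, 11].
Sparsity = 5.

5


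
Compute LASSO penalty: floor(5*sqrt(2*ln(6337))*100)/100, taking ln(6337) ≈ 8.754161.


ln(6337) ≈ 8.754161.
2*ln(n) ≈ 17.508322.
sqrt(2*ln(n)) ≈ sqrt(17.508322) ≈ 4.184295.
lambda ≈ 5*4.184295 = 20.921475.
floor(lambda*100)/100 = 20.92.

20.92


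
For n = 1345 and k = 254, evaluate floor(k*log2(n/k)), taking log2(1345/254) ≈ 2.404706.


log2(n/k) = log2(1345/254) ≈ 2.404706.
k*log2(n/k) ≈ 254*2.404706 = 610.795324.
floor(610.795324) = 610.

610


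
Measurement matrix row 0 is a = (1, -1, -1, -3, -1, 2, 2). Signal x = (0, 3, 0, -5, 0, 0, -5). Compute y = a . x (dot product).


Non-zero terms: ['-1*3', '-3*-5', '2*-5']
Products: [-3, 15, -10]
y = sum = 2.

2


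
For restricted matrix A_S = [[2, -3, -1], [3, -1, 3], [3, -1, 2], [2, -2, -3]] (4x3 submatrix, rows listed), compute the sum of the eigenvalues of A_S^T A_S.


Sum of eigenvalues of A_S^T A_S = trace(A_S^T A_S) = sum of squared column norms of A_S.
A_S^T A_S diagonal: [26, 15, 23].
trace = 26 + 15 + 23 = 64.

64


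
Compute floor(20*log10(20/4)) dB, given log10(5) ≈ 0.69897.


||x||/||e|| = 20/4 = 5.
log10(5) ≈ 0.69897.
20*log10(||x||/||e||) ≈ 20*0.69897 = 13.9794.
floor(13.9794) = 13.

13


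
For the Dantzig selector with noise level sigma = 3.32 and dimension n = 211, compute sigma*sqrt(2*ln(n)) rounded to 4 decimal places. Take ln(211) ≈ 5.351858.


ln(211) ≈ 5.351858.
2*ln(n) ≈ 10.703716.
sqrt(2*ln(n)) ≈ sqrt(10.703716) ≈ 3.271653.
threshold ≈ 3.32*3.271653 = 10.86188796 ≈ 10.8619.

10.8619


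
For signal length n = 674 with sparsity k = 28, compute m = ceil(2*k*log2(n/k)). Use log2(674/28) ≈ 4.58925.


log2(n/k) = log2(674/28) ≈ 4.58925.
2*k*log2(n/k) ≈ 2*28*4.58925 = 256.998.
m = ceil(256.998) = 257.

257


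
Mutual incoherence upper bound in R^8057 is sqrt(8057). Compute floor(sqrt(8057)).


89^2 = 7921 <= 8057 < 8100 = 90^2, so 89 <= sqrt(8057) < 90.
floor(sqrt(8057)) = 89.

89


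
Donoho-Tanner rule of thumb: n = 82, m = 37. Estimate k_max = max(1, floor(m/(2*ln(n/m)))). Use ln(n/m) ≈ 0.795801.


n/m = 82/37.
ln(n/m) ≈ 0.795801.
2*ln(n/m) ≈ 1.591602.
m/(2*ln(n/m)) ≈ 37/1.591602 ≈ 23.247.
floor = 23.
k_max = max(1, 23) = 23.

23


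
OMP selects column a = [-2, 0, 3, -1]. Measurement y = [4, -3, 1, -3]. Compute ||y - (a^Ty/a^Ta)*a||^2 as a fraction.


a^T a = 14.
a^T y = -2.
coeff = -2/14 = -1/7.
||r||^2 = 243/7.

243/7


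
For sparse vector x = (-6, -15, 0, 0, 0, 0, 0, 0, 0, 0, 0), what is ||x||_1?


Non-zero entries: [(0, -6), (1, -15)]
Absolute values: [6, 15]
||x||_1 = sum = 21.

21


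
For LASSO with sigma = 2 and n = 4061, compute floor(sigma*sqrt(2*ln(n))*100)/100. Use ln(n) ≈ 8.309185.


ln(4061) ≈ 8.309185.
2*ln(n) ≈ 16.61837.
sqrt(2*ln(n)) ≈ sqrt(16.61837) ≈ 4.076564.
lambda ≈ 2*4.076564 = 8.153128.
floor(lambda*100)/100 = 8.15.

8.15


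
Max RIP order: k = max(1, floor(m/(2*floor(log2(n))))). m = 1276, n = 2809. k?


floor(log2(2809)) = 11.
2*11 = 22.
m/(2*floor(log2(n))) = 1276/22 ≈ 58.0.
floor = 58.
k = max(1, 58) = 58.

58


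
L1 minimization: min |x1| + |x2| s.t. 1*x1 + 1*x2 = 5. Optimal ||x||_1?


Axis intercepts:
  x1 = 5, x2 = 0: L1 = 5
  x1 = 0, x2 = 5: L1 = 5
x* = (5, 0)
||x*||_1 = 5.

5


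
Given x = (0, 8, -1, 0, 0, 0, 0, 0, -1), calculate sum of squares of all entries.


Non-zero entries: [(1, 8), (2, -1), (8, -1)]
Squares: [64, 1, 1]
||x||_2^2 = sum = 66.

66


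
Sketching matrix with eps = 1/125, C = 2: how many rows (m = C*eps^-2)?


1/eps = 125.
(1/eps)^2 = 15625.
m = 2*15625 = 31250.

31250


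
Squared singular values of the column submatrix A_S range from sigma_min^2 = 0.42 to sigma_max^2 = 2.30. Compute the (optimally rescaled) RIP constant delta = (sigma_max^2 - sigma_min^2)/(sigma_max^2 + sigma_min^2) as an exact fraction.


lambda_max - lambda_min = 2.30 - 0.42 = 1.88.
lambda_max + lambda_min = 2.30 + 0.42 = 2.72.
delta = 1.88/2.72 = 188/272 = 47/68.

47/68


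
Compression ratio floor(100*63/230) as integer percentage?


100*m/n = 100*63/230 ≈ 27.3913.
floor = 27.

27


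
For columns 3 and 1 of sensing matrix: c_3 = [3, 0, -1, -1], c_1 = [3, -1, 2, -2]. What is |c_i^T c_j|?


Inner product: 3*3 + 0*-1 + -1*2 + -1*-2
Products: [9, 0, -2, 2]
Sum = 9.
|dot| = 9.

9


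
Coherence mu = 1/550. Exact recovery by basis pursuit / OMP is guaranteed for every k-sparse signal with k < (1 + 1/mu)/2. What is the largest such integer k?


1/mu = 550.
1 + 1/mu = 551.
(1 + 1/mu)/2 = 275.5 is not an integer, so k_max = floor(275.5) = 275.

275


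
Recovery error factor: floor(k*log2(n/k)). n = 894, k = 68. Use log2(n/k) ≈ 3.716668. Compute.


log2(n/k) = log2(894/68) ≈ 3.716668.
k*log2(n/k) ≈ 68*3.716668 = 252.733424.
floor(252.733424) = 252.

252


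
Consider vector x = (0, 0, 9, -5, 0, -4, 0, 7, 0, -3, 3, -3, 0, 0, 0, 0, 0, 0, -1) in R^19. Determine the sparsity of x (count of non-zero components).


Non-zero positions: [2, 3, 5, 7, 9, 10, 11, 18].
Sparsity = 8.

8


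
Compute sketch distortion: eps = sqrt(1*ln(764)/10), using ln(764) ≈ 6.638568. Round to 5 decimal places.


ln(764) ≈ 6.638568.
1*ln(N)/m ≈ 1*6.638568/10 ≈ 0.6638568.
eps = sqrt(0.6638568) ≈ 0.8147741 ≈ 0.81477.

0.81477


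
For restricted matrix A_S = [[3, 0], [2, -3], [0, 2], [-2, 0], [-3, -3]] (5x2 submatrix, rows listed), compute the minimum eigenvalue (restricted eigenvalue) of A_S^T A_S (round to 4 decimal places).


A_S^T A_S = [[26, 3], [3, 22]].
trace = 48.
det = 563.
disc = trace^2 - 4*det = 2304 - 4*563 = 52.
sqrt(52) ≈ 7.211103.
lam_min = (48 - sqrt(52))/2 ≈ (48 - 7.211103)/2 = 20.3944485 ≈ 20.3944.

20.3944


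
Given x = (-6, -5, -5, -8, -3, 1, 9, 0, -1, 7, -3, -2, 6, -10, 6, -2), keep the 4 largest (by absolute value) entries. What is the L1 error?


Sorted |x_i| descending: [10, 9, 8, 7, 6, 6, 6, 5, 5, 3, 3, 2, 2, 1, 1, 0]
Keep top 4: [10, 9, 8, 7]
Tail entries: [6, 6, 6, 5, 5, 3, 3, 2, 2, 1, 1, 0]
L1 error = sum of tail = 40.

40


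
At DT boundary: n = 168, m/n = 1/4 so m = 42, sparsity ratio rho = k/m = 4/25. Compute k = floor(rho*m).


m = 1/4*168 = 42.
rho = 4/25.
rho*m = 4/25*42 = 6.72.
k = floor(6.72) = 6.

6


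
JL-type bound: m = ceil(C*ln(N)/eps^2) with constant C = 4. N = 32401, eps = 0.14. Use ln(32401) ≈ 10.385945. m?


ln(32401) ≈ 10.385945.
eps^2 = 0.14^2 = 0.0196.
C*ln(N)/eps^2 ≈ 4*10.385945/0.0196 ≈ 2119.5806.
m = ceil(2119.5806) = 2120.

2120


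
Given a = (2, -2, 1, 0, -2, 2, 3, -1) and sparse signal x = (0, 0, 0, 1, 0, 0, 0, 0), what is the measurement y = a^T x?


Non-zero terms: ['0*1']
Products: [0]
y = sum = 0.

0


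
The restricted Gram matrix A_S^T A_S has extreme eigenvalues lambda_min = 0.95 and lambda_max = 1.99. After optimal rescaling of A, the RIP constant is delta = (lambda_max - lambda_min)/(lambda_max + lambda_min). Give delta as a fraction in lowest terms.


lambda_max - lambda_min = 1.99 - 0.95 = 1.04.
lambda_max + lambda_min = 1.99 + 0.95 = 2.94.
delta = 1.04/2.94 = 104/294 = 52/147.

52/147


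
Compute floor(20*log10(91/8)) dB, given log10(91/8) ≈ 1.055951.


||x||/||e|| = 91/8.
log10(91/8) ≈ 1.055951.
20*log10(||x||/||e||) ≈ 20*1.055951 = 21.11902.
floor(21.11902) = 21.

21


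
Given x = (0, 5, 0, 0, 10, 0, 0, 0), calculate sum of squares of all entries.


Non-zero entries: [(1, 5), (4, 10)]
Squares: [25, 100]
||x||_2^2 = sum = 125.

125


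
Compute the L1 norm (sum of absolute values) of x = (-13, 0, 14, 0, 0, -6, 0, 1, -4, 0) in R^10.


Non-zero entries: [(0, -13), (2, 14), (5, -6), (7, 1), (8, -4)]
Absolute values: [13, 14, 6, 1, 4]
||x||_1 = sum = 38.

38


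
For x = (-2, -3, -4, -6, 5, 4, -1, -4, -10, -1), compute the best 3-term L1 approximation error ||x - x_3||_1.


Sorted |x_i| descending: [10, 6, 5, 4, 4, 4, 3, 2, 1, 1]
Keep top 3: [10, 6, 5]
Tail entries: [4, 4, 4, 3, 2, 1, 1]
L1 error = sum of tail = 19.

19


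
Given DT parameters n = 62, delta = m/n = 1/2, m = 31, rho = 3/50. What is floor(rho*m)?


m = 1/2*62 = 31.
rho = 3/50.
rho*m = 3/50*31 = 1.86.
k = floor(1.86) = 1.

1


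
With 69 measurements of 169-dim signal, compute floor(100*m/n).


100*m/n = 100*69/169 ≈ 40.8284.
floor = 40.

40


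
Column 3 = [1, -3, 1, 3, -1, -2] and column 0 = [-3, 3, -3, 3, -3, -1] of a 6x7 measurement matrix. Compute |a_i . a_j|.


Inner product: 1*-3 + -3*3 + 1*-3 + 3*3 + -1*-3 + -2*-1
Products: [-3, -9, -3, 9, 3, 2]
Sum = -1.
|dot| = 1.

1


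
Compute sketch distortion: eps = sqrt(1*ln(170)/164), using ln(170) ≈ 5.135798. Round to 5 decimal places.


ln(170) ≈ 5.135798.
1*ln(N)/m ≈ 1*5.135798/164 ≈ 0.03131584.
eps = sqrt(0.03131584) ≈ 0.1769628 ≈ 0.17696.

0.17696


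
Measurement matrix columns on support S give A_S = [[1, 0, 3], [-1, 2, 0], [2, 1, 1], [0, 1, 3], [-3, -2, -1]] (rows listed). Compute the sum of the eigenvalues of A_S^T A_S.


Sum of eigenvalues of A_S^T A_S = trace(A_S^T A_S) = sum of squared column norms of A_S.
A_S^T A_S diagonal: [15, 10, 20].
trace = 15 + 10 + 20 = 45.

45


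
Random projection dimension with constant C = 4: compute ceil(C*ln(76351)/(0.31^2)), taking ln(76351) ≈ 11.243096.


ln(76351) ≈ 11.243096.
eps^2 = 0.31^2 = 0.0961.
C*ln(N)/eps^2 ≈ 4*11.243096/0.0961 ≈ 467.9749.
m = ceil(467.9749) = 468.

468
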